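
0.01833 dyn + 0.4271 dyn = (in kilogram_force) 4.542e-07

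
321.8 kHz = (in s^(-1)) 3.218e+05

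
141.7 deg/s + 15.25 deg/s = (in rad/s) 2.739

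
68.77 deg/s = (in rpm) 11.46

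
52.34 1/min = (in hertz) 0.8723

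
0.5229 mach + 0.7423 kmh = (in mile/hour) 398.7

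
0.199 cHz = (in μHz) 1990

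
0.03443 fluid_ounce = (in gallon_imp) 0.000224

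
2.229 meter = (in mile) 0.001385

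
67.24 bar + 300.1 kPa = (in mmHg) 5.269e+04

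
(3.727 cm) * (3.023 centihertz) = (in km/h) 0.004056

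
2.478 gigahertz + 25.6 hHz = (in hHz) 2.478e+07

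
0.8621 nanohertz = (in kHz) 8.621e-13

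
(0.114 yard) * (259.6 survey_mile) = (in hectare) 4.355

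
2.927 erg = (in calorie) 6.996e-08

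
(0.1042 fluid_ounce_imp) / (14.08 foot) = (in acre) 1.705e-10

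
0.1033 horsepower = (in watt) 77.03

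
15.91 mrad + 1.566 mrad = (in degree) 1.001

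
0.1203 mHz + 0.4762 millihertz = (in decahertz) 5.965e-05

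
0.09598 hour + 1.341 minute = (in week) 0.0007043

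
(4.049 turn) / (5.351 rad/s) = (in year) 1.508e-07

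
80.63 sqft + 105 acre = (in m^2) 4.249e+05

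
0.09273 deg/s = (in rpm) 0.01546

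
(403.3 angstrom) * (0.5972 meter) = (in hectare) 2.409e-12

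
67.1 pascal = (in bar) 0.000671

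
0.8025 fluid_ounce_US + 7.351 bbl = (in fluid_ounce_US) 3.952e+04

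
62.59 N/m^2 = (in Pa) 62.59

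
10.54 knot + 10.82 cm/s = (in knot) 10.75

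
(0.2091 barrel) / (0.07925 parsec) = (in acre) 3.359e-21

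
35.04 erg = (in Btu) 3.321e-09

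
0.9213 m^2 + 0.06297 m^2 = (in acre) 0.0002432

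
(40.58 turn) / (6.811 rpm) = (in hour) 0.0993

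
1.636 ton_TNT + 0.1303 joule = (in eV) 4.272e+28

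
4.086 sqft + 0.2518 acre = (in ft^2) 1.097e+04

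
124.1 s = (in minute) 2.068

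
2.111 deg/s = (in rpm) 0.3518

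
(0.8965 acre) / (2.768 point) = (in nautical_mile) 2006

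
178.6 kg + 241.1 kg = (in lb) 925.3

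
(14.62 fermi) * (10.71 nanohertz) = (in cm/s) 1.566e-20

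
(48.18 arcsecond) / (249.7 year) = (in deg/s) 1.7e-12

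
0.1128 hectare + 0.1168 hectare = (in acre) 0.5674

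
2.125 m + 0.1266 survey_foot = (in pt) 6133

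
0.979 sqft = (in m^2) 0.09095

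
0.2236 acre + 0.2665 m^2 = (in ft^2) 9743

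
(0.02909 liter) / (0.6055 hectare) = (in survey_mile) 2.985e-12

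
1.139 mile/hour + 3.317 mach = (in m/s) 1130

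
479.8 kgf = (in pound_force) 1058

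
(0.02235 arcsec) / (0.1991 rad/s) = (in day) 6.299e-12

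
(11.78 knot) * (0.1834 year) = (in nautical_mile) 1.893e+04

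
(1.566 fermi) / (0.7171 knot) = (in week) 7.019e-21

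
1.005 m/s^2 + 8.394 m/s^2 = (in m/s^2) 9.399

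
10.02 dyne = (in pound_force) 2.253e-05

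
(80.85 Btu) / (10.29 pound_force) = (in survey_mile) 1.158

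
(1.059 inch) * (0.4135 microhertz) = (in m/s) 1.112e-08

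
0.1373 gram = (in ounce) 0.004843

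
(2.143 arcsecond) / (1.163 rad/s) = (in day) 1.034e-10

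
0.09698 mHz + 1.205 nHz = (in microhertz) 96.98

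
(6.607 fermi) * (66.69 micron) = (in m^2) 4.406e-19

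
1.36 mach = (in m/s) 463.1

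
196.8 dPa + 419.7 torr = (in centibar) 55.98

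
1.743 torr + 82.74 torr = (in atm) 0.1112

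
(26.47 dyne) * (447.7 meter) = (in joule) 0.1185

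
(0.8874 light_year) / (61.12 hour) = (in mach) 1.121e+08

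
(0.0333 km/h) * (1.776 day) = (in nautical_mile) 0.7664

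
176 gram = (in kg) 0.176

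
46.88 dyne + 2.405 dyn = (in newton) 0.0004929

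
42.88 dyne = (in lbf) 9.64e-05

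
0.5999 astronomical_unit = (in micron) 8.974e+16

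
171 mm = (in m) 0.171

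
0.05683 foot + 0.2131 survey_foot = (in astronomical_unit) 5.5e-13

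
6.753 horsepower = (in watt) 5036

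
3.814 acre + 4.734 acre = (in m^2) 3.459e+04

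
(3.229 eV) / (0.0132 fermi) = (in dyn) 3919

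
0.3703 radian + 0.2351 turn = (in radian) 1.847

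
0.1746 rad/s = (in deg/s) 10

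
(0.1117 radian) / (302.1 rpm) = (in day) 4.087e-08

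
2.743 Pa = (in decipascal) 27.43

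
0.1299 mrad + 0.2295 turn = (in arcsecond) 2.975e+05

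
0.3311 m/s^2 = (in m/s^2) 0.3311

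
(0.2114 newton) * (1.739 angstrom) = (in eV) 2.295e+08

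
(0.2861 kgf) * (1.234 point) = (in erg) 1.221e+04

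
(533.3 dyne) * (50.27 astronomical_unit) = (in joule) 4.011e+10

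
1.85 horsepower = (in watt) 1380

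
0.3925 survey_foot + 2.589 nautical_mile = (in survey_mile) 2.979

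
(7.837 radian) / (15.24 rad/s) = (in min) 0.008571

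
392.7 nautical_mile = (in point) 2.062e+09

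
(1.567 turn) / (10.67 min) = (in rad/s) 0.01538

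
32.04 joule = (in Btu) 0.03037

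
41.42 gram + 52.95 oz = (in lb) 3.401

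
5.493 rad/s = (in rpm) 52.45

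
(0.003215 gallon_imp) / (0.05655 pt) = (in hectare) 7.326e-05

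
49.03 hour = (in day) 2.043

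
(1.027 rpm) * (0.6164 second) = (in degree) 3.798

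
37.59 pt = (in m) 0.01326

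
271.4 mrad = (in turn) 0.04319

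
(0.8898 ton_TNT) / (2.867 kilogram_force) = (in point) 3.753e+11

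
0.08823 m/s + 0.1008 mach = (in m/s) 34.41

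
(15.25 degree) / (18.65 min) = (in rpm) 0.002271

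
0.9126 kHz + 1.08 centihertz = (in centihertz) 9.126e+04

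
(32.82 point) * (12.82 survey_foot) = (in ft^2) 0.487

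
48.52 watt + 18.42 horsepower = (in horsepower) 18.49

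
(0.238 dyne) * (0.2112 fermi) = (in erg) 5.027e-15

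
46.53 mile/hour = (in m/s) 20.8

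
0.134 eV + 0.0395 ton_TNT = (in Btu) 1.566e+05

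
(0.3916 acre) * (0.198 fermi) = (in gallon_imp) 6.902e-11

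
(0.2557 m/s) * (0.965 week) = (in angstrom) 1.492e+15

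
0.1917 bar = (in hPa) 191.7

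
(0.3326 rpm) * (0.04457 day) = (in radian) 134.1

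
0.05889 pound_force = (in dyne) 2.62e+04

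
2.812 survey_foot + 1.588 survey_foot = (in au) 8.965e-12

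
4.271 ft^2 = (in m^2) 0.3968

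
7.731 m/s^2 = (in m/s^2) 7.731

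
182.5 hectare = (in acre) 451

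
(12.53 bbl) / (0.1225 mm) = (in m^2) 1.626e+04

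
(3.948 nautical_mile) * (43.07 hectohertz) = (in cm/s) 3.149e+09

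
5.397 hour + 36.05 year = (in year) 36.05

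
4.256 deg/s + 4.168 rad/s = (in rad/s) 4.242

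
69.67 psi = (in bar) 4.804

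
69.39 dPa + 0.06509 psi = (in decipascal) 4557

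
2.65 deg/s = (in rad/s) 0.04625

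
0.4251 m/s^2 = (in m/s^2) 0.4251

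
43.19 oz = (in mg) 1.224e+06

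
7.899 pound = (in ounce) 126.4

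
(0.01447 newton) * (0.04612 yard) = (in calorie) 0.0001458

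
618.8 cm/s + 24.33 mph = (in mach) 0.05012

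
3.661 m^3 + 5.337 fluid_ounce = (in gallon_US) 967.2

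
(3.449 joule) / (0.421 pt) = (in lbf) 5221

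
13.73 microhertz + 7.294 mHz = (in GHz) 7.308e-12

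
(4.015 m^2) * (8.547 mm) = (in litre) 34.32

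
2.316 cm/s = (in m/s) 0.02316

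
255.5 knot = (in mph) 294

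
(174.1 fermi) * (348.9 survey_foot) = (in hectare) 1.851e-15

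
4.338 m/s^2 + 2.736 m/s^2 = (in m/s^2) 7.074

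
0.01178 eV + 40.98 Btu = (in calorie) 1.033e+04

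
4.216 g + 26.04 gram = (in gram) 30.26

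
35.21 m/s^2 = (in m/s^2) 35.21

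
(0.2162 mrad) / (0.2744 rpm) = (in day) 8.708e-08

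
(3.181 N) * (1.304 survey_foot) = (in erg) 1.264e+07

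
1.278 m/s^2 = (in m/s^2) 1.278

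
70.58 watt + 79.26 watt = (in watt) 149.8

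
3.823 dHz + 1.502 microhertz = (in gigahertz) 3.823e-10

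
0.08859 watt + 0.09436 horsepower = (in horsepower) 0.09448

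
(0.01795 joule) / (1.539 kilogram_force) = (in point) 3.371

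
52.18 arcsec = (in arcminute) 0.8697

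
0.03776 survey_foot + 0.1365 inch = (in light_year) 1.583e-18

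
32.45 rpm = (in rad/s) 3.398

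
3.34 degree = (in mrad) 58.29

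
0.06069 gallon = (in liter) 0.2297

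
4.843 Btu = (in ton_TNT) 1.221e-06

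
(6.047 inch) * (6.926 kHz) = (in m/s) 1064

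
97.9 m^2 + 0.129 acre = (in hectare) 0.06199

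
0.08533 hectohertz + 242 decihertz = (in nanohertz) 3.273e+10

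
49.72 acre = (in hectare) 20.12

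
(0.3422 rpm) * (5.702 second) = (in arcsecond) 4.215e+04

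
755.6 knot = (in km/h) 1399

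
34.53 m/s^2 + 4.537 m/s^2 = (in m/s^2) 39.07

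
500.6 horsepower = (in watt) 3.733e+05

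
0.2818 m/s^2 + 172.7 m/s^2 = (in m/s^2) 173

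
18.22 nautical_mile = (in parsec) 1.094e-12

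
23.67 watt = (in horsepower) 0.03174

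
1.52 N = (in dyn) 1.52e+05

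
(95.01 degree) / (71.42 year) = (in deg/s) 4.218e-08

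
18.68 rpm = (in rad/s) 1.956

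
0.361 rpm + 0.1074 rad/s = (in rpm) 1.387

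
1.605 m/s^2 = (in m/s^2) 1.605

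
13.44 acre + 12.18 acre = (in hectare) 10.37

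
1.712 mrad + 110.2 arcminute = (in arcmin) 116.1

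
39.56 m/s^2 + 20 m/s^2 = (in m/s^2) 59.56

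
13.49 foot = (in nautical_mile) 0.00222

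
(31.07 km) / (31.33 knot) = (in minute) 32.13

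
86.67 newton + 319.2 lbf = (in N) 1507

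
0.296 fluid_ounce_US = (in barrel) 5.506e-05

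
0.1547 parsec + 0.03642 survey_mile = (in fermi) 4.774e+30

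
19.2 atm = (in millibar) 1.945e+04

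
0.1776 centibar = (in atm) 0.001753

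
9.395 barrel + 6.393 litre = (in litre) 1500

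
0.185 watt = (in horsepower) 0.0002481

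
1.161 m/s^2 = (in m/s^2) 1.161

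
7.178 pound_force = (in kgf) 3.256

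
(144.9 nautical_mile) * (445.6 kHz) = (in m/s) 1.196e+11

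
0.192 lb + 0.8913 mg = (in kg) 0.08709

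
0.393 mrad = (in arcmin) 1.351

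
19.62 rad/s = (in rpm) 187.4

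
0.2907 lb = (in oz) 4.651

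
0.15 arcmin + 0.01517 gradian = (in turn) 4.487e-05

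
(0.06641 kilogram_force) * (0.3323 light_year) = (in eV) 1.278e+34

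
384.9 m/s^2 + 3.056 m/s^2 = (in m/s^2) 388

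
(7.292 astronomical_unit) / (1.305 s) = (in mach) 2.455e+09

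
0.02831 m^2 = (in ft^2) 0.3047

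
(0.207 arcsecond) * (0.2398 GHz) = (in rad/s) 240.7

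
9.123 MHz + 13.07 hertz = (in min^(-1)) 5.474e+08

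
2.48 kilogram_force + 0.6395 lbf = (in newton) 27.17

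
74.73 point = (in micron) 2.636e+04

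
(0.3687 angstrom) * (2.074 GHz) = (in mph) 0.1711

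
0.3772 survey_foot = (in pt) 325.9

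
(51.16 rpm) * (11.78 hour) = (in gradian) 1.446e+07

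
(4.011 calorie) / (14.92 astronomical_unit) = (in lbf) 1.69e-12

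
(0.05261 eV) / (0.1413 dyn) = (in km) 5.965e-18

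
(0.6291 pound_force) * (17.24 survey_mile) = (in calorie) 1.856e+04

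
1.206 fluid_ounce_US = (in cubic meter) 3.567e-05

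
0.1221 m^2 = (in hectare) 1.221e-05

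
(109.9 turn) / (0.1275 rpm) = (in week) 0.08551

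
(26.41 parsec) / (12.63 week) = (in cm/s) 1.067e+13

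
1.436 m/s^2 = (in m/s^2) 1.436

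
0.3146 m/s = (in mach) 0.0009239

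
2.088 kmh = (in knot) 1.127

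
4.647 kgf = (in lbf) 10.24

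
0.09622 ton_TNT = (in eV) 2.513e+27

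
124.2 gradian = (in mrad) 1951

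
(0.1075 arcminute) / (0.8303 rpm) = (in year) 1.14e-11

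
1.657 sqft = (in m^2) 0.1539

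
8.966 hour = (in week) 0.05337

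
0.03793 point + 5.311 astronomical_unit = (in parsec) 2.575e-05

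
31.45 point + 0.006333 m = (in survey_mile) 1.083e-05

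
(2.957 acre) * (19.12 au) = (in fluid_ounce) 1.157e+21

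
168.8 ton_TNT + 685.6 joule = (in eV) 4.408e+30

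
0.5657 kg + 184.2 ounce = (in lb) 12.76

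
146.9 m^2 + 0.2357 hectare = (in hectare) 0.2504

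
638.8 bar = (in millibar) 6.388e+05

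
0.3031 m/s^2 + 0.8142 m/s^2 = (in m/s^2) 1.117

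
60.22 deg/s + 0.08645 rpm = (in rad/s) 1.06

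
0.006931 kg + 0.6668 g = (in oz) 0.268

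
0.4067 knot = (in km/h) 0.7532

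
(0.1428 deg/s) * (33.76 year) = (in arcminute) 9.122e+09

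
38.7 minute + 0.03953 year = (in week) 2.065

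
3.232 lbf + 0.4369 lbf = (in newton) 16.32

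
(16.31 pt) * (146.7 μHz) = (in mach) 2.479e-09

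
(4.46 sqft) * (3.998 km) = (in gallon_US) 4.376e+05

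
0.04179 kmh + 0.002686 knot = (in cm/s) 1.299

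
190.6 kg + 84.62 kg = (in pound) 606.8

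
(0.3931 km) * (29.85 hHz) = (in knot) 2.281e+06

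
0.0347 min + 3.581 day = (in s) 3.094e+05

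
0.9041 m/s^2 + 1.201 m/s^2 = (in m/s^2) 2.105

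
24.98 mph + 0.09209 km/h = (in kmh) 40.29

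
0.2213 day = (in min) 318.7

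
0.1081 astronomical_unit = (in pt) 4.584e+13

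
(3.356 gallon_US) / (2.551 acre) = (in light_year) 1.301e-22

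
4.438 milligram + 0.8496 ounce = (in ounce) 0.8498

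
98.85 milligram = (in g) 0.09885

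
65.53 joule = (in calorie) 15.66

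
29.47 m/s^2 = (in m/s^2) 29.47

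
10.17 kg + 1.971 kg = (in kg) 12.14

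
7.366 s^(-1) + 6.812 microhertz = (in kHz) 0.007366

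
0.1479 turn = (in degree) 53.24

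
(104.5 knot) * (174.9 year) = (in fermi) 2.965e+26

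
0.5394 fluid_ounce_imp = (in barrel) 9.64e-05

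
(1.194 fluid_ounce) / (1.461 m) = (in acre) 5.972e-09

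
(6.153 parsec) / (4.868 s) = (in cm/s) 3.9e+18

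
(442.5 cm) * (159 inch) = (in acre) 0.004416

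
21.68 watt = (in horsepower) 0.02907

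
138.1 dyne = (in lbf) 0.0003105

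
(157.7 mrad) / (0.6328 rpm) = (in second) 2.38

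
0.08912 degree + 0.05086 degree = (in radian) 0.002443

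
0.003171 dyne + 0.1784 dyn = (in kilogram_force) 1.852e-07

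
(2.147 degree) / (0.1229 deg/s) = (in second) 17.47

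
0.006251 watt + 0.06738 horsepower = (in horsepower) 0.06739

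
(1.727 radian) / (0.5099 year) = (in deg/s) 6.154e-06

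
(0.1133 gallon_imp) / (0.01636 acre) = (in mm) 0.00778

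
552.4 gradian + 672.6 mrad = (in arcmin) 3.214e+04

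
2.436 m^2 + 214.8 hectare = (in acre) 530.8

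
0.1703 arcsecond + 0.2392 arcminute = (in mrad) 0.07041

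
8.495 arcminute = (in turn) 0.0003933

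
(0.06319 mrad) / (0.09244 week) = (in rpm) 1.079e-08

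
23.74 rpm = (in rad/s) 2.486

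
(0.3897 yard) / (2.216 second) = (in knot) 0.3126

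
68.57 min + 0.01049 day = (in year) 0.0001592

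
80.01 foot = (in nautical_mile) 0.01317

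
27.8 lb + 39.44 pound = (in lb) 67.24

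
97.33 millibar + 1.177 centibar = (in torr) 81.83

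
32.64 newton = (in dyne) 3.264e+06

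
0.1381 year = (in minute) 7.259e+04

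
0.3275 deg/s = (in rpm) 0.05458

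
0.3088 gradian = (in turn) 0.000772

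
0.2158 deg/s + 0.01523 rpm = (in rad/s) 0.005361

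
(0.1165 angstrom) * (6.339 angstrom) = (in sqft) 7.949e-20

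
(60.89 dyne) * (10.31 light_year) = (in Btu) 5.629e+10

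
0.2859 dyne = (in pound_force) 6.427e-07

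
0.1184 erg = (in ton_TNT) 2.83e-18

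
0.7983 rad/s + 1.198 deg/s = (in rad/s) 0.8192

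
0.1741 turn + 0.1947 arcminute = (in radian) 1.094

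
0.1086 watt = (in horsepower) 0.0001456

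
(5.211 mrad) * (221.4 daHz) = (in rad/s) 11.54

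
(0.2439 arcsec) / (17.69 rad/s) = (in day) 7.737e-13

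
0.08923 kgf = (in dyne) 8.75e+04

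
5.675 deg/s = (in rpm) 0.9458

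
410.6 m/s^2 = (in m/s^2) 410.6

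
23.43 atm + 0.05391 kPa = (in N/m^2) 2.374e+06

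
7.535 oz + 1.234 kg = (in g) 1448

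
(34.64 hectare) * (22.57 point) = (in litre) 2.758e+06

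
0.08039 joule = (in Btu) 7.62e-05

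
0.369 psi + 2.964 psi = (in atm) 0.2268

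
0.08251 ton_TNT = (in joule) 3.452e+08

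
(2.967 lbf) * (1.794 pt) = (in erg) 8.353e+04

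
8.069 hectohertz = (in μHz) 8.069e+08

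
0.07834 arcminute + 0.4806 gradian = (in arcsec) 1562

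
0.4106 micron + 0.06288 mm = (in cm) 0.006329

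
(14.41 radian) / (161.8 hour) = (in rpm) 0.0002362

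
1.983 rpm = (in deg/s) 11.9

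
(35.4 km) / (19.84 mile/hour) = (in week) 0.006599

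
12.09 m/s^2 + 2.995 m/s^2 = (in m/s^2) 15.09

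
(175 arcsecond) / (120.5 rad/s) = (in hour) 1.956e-09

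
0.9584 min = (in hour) 0.01597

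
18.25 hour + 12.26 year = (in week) 639.4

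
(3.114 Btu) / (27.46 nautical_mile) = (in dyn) 6460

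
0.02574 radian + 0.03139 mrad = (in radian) 0.02577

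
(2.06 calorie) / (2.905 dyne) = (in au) 1.983e-06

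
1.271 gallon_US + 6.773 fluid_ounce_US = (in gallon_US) 1.324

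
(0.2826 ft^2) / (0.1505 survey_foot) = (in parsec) 1.855e-17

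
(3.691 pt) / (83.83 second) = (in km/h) 5.592e-05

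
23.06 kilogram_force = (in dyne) 2.261e+07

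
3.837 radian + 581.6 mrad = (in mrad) 4419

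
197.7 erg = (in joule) 1.977e-05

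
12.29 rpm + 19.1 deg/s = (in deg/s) 92.84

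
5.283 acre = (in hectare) 2.138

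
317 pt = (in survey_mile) 6.949e-05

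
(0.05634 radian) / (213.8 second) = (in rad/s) 0.0002635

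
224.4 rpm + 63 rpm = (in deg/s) 1724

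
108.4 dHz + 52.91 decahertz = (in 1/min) 3.24e+04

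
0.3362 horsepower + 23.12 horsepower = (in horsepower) 23.46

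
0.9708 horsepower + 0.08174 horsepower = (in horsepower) 1.053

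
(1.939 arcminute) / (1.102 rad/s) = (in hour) 1.422e-07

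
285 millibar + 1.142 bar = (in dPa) 1.427e+06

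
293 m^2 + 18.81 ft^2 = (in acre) 0.07283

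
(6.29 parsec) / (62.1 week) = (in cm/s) 5.168e+11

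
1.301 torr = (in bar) 0.001735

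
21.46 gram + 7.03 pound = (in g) 3210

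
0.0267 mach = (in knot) 17.67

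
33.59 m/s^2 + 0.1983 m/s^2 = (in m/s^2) 33.79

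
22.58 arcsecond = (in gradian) 0.006969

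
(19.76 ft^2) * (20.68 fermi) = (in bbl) 2.388e-13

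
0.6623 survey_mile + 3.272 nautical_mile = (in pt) 2.02e+07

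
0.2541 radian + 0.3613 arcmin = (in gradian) 16.18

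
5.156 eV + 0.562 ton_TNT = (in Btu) 2.229e+06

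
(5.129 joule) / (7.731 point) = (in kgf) 191.8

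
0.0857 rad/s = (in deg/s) 4.91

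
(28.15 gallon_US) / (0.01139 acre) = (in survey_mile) 1.436e-06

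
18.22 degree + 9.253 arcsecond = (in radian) 0.318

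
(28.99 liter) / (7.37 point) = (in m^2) 11.15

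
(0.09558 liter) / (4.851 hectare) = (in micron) 0.00197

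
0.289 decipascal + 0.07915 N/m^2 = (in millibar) 0.00108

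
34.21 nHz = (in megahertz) 3.421e-14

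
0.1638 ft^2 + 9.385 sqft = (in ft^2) 9.549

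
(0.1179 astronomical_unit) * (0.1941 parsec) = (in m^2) 1.056e+26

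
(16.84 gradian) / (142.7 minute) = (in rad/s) 3.089e-05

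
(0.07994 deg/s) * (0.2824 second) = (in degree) 0.02258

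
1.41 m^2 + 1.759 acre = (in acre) 1.759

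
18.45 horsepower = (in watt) 1.376e+04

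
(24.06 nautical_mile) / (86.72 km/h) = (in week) 0.003058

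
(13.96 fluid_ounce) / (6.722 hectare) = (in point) 1.741e-05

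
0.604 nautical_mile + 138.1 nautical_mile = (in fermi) 2.569e+20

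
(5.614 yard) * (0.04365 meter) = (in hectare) 2.241e-05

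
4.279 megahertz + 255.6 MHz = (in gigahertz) 0.2599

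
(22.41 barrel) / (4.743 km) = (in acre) 1.856e-07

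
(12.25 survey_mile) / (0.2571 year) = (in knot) 0.004726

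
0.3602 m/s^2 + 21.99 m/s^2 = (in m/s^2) 22.35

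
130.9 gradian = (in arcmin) 7069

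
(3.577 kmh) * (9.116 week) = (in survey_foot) 1.797e+07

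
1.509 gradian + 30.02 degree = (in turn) 0.08716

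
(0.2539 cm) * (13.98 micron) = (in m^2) 3.55e-08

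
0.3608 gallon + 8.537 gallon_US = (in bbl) 0.2119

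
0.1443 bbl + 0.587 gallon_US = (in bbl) 0.1583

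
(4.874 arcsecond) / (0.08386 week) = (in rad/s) 4.659e-10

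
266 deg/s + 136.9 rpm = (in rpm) 181.2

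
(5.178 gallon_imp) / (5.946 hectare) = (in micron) 0.3959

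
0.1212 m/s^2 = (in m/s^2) 0.1212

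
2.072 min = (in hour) 0.03453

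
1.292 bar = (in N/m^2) 1.292e+05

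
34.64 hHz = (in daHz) 346.4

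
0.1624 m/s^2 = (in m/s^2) 0.1624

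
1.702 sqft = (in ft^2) 1.702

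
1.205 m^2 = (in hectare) 0.0001205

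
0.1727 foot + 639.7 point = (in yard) 0.3044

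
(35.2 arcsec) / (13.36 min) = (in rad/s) 2.129e-07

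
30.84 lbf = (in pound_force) 30.84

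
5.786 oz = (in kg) 0.164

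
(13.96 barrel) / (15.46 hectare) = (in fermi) 1.436e+10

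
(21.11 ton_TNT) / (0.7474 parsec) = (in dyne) 0.383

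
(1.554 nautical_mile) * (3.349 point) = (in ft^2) 36.6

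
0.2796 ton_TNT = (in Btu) 1.109e+06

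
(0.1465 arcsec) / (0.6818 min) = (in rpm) 1.658e-07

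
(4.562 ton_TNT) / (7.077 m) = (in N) 2.697e+09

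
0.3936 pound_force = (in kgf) 0.1785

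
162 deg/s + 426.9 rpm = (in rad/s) 47.53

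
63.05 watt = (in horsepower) 0.08455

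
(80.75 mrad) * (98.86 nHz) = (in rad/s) 7.983e-09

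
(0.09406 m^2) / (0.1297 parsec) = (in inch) 9.253e-16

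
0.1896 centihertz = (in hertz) 0.001896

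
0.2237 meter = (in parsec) 7.25e-18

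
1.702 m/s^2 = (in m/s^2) 1.702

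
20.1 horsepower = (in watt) 1.499e+04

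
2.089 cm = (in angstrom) 2.089e+08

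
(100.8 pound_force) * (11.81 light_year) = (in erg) 5.01e+26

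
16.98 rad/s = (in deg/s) 972.9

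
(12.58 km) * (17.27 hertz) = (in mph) 4.86e+05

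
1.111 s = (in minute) 0.01852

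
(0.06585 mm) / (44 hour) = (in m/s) 4.157e-10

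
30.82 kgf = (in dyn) 3.022e+07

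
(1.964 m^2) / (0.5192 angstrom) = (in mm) 3.783e+13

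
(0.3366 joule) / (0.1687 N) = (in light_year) 2.109e-16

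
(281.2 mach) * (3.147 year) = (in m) 9.502e+12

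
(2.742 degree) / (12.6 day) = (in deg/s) 2.519e-06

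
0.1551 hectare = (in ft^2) 1.669e+04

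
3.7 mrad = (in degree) 0.212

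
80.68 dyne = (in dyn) 80.68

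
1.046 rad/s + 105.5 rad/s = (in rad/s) 106.5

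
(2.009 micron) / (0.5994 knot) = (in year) 2.066e-13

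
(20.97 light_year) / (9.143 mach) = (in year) 2.021e+06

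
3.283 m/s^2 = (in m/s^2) 3.283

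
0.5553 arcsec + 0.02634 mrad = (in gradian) 0.001848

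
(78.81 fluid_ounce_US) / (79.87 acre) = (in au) 4.82e-20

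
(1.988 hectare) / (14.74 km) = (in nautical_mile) 0.0007282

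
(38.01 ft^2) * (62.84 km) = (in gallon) 5.862e+07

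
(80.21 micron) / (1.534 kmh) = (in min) 3.137e-06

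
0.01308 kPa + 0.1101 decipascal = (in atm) 0.0001292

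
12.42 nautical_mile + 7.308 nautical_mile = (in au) 2.442e-07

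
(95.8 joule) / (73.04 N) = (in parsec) 4.251e-17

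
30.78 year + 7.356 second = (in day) 1.123e+04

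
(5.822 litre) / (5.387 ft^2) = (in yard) 0.01272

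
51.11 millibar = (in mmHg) 38.34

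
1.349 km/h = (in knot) 0.7284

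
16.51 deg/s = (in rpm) 2.752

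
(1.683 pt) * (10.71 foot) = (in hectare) 1.938e-07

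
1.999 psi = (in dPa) 1.378e+05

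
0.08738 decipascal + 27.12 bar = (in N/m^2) 2.712e+06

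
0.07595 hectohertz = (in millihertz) 7595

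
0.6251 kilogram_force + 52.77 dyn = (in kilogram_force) 0.6252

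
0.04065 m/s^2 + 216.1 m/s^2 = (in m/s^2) 216.1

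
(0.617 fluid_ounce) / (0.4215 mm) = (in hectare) 4.329e-06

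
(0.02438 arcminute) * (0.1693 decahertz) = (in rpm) 0.0001147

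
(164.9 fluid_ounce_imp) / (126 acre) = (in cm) 9.189e-07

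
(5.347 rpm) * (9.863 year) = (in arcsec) 3.592e+13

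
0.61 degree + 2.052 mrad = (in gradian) 0.8084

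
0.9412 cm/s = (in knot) 0.0183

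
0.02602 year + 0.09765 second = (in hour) 227.9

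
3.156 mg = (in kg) 3.156e-06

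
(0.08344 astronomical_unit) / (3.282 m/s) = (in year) 120.6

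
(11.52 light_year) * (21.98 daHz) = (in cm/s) 2.396e+21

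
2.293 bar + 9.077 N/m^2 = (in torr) 1720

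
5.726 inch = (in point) 412.3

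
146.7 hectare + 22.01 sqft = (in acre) 362.5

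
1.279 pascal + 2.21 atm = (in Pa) 2.239e+05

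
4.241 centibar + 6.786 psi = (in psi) 7.401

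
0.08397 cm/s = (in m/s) 0.0008397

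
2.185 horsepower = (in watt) 1629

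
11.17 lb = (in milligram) 5.067e+06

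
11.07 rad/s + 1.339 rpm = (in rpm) 107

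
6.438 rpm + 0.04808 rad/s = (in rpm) 6.897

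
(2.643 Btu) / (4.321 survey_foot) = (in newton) 2117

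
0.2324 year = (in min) 1.221e+05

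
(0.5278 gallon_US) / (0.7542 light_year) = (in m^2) 2.8e-19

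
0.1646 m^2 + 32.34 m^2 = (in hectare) 0.00325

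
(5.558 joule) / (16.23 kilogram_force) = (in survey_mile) 2.17e-05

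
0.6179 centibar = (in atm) 0.006098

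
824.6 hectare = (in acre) 2038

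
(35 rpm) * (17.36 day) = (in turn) 8.749e+05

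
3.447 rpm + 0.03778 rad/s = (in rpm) 3.808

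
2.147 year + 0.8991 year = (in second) 9.606e+07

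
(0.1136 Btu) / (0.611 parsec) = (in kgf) 6.482e-16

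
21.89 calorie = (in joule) 91.59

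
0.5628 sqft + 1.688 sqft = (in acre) 5.167e-05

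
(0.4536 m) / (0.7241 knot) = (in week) 2.013e-06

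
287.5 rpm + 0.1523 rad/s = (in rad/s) 30.26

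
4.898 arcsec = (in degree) 0.001361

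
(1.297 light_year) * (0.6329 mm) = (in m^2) 7.766e+12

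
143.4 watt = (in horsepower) 0.1923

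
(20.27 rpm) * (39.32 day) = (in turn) 1.148e+06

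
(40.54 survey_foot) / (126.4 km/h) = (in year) 1.116e-08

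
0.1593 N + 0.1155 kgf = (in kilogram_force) 0.1317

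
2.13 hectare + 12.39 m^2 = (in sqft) 2.294e+05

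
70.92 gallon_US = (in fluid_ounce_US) 9078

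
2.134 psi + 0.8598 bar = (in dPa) 1.007e+06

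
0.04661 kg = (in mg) 4.661e+04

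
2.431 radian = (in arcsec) 5.014e+05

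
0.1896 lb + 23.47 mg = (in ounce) 3.034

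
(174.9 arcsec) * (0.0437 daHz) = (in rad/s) 0.0003705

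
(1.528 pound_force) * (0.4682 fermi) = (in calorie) 7.606e-16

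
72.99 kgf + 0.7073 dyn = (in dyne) 7.158e+07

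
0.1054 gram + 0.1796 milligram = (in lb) 0.0002328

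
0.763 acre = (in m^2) 3088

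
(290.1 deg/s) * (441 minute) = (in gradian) 8.529e+06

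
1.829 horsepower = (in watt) 1364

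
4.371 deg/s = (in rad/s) 0.07629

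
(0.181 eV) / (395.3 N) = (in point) 2.08e-19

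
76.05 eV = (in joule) 1.218e-17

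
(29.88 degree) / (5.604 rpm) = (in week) 1.469e-06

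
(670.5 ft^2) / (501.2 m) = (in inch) 4.893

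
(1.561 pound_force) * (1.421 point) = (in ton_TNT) 8.319e-13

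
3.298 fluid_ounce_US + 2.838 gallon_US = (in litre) 10.84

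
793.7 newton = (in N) 793.7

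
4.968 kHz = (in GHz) 4.968e-06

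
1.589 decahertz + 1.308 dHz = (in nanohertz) 1.602e+10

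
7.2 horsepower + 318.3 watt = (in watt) 5687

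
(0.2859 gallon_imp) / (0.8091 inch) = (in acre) 1.563e-05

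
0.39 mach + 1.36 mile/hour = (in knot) 259.3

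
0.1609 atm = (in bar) 0.163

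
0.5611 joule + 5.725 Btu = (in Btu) 5.726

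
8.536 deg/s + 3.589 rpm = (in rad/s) 0.5248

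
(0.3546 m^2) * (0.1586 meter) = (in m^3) 0.05624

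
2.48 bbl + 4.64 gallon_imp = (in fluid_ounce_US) 1.405e+04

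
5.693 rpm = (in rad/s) 0.5962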